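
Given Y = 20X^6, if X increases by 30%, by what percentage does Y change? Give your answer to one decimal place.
382.7%

For Y = 20X^6:
If X → X(1 + 0.3)
Then Y → Y · (1 + 0.3)^6
     ≈ Y · 4.8268

Percentage change = ((1 + 0.3)^6 − 1) × 100% ≈ 382.7%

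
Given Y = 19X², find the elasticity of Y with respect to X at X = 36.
Elasticity = 2

Elasticity = (dY/dX) · (X/Y)

dY/dX = 38·X
At X = 36: dY/dX = 1368, Y = 24624

Elasticity = 1368 · (36 / 24624) = 2

Interpretation: for a small percentage change in X, the percentage change in Y is approximately 2.00 times as large.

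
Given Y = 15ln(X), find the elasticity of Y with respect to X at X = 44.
Elasticity = 1/ln(44) ≈ 0.2643

Elasticity = (dY/dX) · (X/Y)

dY/dX = 15/X
At X = 44: dY/dX = 15/44, Y = 15·ln(44)

Elasticity = (15/44) · (44 / (15·ln(44))) = 1/ln(44) ≈ 0.2643

Interpretation: for a small percentage change in X, the percentage change in Y is approximately 0.26 times as large.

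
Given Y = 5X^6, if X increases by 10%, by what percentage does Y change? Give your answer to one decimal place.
77.2%

For Y = 5X^6:
If X → X(1 + 0.1)
Then Y → Y · (1 + 0.1)^6
     ≈ Y · 1.7716

Percentage change = ((1 + 0.1)^6 − 1) × 100% ≈ 77.2%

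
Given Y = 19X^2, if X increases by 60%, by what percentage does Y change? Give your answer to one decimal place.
156.0%

For Y = 19X^2:
If X → X(1 + 0.6)
Then Y → Y · (1 + 0.6)^2
     = Y · 2.5600

Percentage change = ((1 + 0.6)^2 − 1) × 100% = 156.0%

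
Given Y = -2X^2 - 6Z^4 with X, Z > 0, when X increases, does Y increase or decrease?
Y decreases

Taking the partial derivative:
∂Y/∂X = -4X

∂Y/∂X = -4X < 0 (assuming positive values)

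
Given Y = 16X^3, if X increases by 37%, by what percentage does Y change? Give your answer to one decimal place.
157.1%

For Y = 16X^3:
If X → X(1 + 0.37)
Then Y → Y · (1 + 0.37)^3
     ≈ Y · 2.5714

Percentage change = ((1 + 0.37)^3 − 1) × 100% ≈ 157.1%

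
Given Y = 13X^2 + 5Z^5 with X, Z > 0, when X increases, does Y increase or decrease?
Y increases

Taking the partial derivative:
∂Y/∂X = 26X

∂Y/∂X = 26X > 0 (assuming positive values)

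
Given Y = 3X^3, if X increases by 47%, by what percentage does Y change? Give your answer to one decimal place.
217.7%

For Y = 3X^3:
If X → X(1 + 0.47)
Then Y → Y · (1 + 0.47)^3
     ≈ Y · 3.1765

Percentage change = ((1 + 0.47)^3 − 1) × 100% ≈ 217.7%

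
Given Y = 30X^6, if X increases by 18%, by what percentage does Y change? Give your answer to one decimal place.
170.0%

For Y = 30X^6:
If X → X(1 + 0.18)
Then Y → Y · (1 + 0.18)^6
     ≈ Y · 2.6996

Percentage change = ((1 + 0.18)^6 − 1) × 100% ≈ 170.0%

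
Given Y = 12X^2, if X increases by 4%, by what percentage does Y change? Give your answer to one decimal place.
8.2%

For Y = 12X^2:
If X → X(1 + 0.04)
Then Y → Y · (1 + 0.04)^2
     = Y · 1.0816

Percentage change = ((1 + 0.04)^2 − 1) × 100% ≈ 8.2%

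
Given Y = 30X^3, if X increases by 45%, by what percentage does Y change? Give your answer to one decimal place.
204.9%

For Y = 30X^3:
If X → X(1 + 0.45)
Then Y → Y · (1 + 0.45)^3
     ≈ Y · 3.0486

Percentage change = ((1 + 0.45)^3 − 1) × 100% ≈ 204.9%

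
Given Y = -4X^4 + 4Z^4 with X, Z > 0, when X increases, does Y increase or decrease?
Y decreases

Taking the partial derivative:
∂Y/∂X = -16X^3

∂Y/∂X = -16X^3 < 0 (assuming positive values)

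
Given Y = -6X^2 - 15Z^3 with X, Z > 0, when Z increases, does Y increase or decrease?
Y decreases

Taking the partial derivative:
∂Y/∂Z = -45Z^2

∂Y/∂Z = -45Z^2 < 0 (assuming positive values)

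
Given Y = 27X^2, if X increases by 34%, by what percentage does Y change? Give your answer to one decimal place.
79.6%

For Y = 27X^2:
If X → X(1 + 0.34)
Then Y → Y · (1 + 0.34)^2
     = Y · 1.7956

Percentage change = ((1 + 0.34)^2 − 1) × 100% ≈ 79.6%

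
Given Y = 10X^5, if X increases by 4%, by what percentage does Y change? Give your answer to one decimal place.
21.7%

For Y = 10X^5:
If X → X(1 + 0.04)
Then Y → Y · (1 + 0.04)^5
     ≈ Y · 1.2167

Percentage change = ((1 + 0.04)^5 − 1) × 100% ≈ 21.7%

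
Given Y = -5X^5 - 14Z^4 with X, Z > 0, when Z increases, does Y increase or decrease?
Y decreases

Taking the partial derivative:
∂Y/∂Z = -56Z^3

∂Y/∂Z = -56Z^3 < 0 (assuming positive values)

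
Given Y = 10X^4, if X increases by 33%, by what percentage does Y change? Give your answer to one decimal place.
212.9%

For Y = 10X^4:
If X → X(1 + 0.33)
Then Y → Y · (1 + 0.33)^4
     ≈ Y · 3.1290

Percentage change = ((1 + 0.33)^4 − 1) × 100% ≈ 212.9%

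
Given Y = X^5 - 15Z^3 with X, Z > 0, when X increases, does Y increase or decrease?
Y increases

Taking the partial derivative:
∂Y/∂X = 5X^4

∂Y/∂X = 5X^4 > 0 (assuming positive values)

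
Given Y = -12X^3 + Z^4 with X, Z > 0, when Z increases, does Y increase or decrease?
Y increases

Taking the partial derivative:
∂Y/∂Z = 4Z^3

∂Y/∂Z = 4Z^3 > 0 (assuming positive values)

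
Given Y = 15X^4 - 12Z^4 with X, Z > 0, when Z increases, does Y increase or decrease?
Y decreases

Taking the partial derivative:
∂Y/∂Z = -48Z^3

∂Y/∂Z = -48Z^3 < 0 (assuming positive values)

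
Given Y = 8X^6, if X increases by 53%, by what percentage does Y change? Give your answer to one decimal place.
1182.8%

For Y = 8X^6:
If X → X(1 + 0.53)
Then Y → Y · (1 + 0.53)^6
     ≈ Y · 12.8277

Percentage change = ((1 + 0.53)^6 − 1) × 100% ≈ 1182.8%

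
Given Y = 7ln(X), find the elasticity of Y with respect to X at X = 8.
Elasticity = 1/ln(8) ≈ 0.4809

Elasticity = (dY/dX) · (X/Y)

dY/dX = 7/X
At X = 8: dY/dX = 7/8, Y = 7·ln(8)

Elasticity = (7/8) · (8 / (7·ln(8))) = 1/ln(8) ≈ 0.4809

Interpretation: for a small percentage change in X, the percentage change in Y is approximately 0.48 times as large.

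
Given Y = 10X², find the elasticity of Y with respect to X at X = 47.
Elasticity = 2

Elasticity = (dY/dX) · (X/Y)

dY/dX = 20·X
At X = 47: dY/dX = 940, Y = 22090

Elasticity = 940 · (47 / 22090) = 2

Interpretation: for a small percentage change in X, the percentage change in Y is approximately 2.00 times as large.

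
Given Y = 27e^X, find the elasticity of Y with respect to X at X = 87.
Elasticity = 87

Elasticity = (dY/dX) · (X/Y)

dY/dX = 27·e^X
At X = 87: dY/dX = 27·e^87, Y = 27·e^87

Elasticity = (27·e^87) · (87 / (27·e^87)) = 87

Interpretation: for a small percentage change in X, the percentage change in Y is approximately 87.00 times as large.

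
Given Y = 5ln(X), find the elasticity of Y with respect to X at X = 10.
Elasticity = 1/ln(10) ≈ 0.4343

Elasticity = (dY/dX) · (X/Y)

dY/dX = 5/X
At X = 10: dY/dX = 1/2, Y = 5·ln(10)

Elasticity = (1/2) · (10 / (5·ln(10))) = 1/ln(10) ≈ 0.4343

Interpretation: for a small percentage change in X, the percentage change in Y is approximately 0.43 times as large.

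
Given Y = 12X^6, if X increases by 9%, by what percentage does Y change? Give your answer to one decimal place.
67.7%

For Y = 12X^6:
If X → X(1 + 0.09)
Then Y → Y · (1 + 0.09)^6
     ≈ Y · 1.6771

Percentage change = ((1 + 0.09)^6 − 1) × 100% ≈ 67.7%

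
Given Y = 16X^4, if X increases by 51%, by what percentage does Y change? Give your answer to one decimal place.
419.9%

For Y = 16X^4:
If X → X(1 + 0.51)
Then Y → Y · (1 + 0.51)^4
     ≈ Y · 5.1989

Percentage change = ((1 + 0.51)^4 − 1) × 100% ≈ 419.9%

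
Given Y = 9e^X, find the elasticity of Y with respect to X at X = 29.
Elasticity = 29

Elasticity = (dY/dX) · (X/Y)

dY/dX = 9·e^X
At X = 29: dY/dX = 9·e^29, Y = 9·e^29

Elasticity = (9·e^29) · (29 / (9·e^29)) = 29

Interpretation: for a small percentage change in X, the percentage change in Y is approximately 29.00 times as large.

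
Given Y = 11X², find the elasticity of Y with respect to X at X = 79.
Elasticity = 2

Elasticity = (dY/dX) · (X/Y)

dY/dX = 22·X
At X = 79: dY/dX = 1738, Y = 68651

Elasticity = 1738 · (79 / 68651) = 2

Interpretation: for a small percentage change in X, the percentage change in Y is approximately 2.00 times as large.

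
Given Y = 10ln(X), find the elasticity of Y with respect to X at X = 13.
Elasticity = 1/ln(13) ≈ 0.3899

Elasticity = (dY/dX) · (X/Y)

dY/dX = 10/X
At X = 13: dY/dX = 10/13, Y = 10·ln(13)

Elasticity = (10/13) · (13 / (10·ln(13))) = 1/ln(13) ≈ 0.3899

Interpretation: for a small percentage change in X, the percentage change in Y is approximately 0.39 times as large.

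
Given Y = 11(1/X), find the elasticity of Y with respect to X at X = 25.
Elasticity = -1

Elasticity = (dY/dX) · (X/Y)

dY/dX = -11/X²
At X = 25: dY/dX = -11/625, Y = 11/25

Elasticity = (-11/625) · (25 / (11/25)) = -1

Interpretation: for a small percentage change in X, the percentage change in Y is approximately -1.00 times as large.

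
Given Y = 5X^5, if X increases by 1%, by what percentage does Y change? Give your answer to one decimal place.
5.1%

For Y = 5X^5:
If X → X(1 + 0.01)
Then Y → Y · (1 + 0.01)^5
     ≈ Y · 1.0510

Percentage change = ((1 + 0.01)^5 − 1) × 100% ≈ 5.1%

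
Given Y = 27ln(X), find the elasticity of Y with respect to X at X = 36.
Elasticity = 1/ln(36) ≈ 0.2791

Elasticity = (dY/dX) · (X/Y)

dY/dX = 27/X
At X = 36: dY/dX = 3/4, Y = 27·ln(36)

Elasticity = (3/4) · (36 / (27·ln(36))) = 1/ln(36) ≈ 0.2791

Interpretation: for a small percentage change in X, the percentage change in Y is approximately 0.28 times as large.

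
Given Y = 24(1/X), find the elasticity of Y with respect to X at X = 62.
Elasticity = -1

Elasticity = (dY/dX) · (X/Y)

dY/dX = -24/X²
At X = 62: dY/dX = -6/961, Y = 12/31

Elasticity = (-6/961) · (62 / (12/31)) = -1

Interpretation: for a small percentage change in X, the percentage change in Y is approximately -1.00 times as large.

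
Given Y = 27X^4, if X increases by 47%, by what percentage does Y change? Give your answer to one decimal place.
366.9%

For Y = 27X^4:
If X → X(1 + 0.47)
Then Y → Y · (1 + 0.47)^4
     ≈ Y · 4.6695

Percentage change = ((1 + 0.47)^4 − 1) × 100% ≈ 366.9%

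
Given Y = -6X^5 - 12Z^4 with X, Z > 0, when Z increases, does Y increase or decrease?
Y decreases

Taking the partial derivative:
∂Y/∂Z = -48Z^3

∂Y/∂Z = -48Z^3 < 0 (assuming positive values)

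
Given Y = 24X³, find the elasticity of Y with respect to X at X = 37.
Elasticity = 3

Elasticity = (dY/dX) · (X/Y)

dY/dX = 72·X²
At X = 37: dY/dX = 98568, Y = 1215672

Elasticity = 98568 · (37 / 1215672) = 3

Interpretation: for a small percentage change in X, the percentage change in Y is approximately 3.00 times as large.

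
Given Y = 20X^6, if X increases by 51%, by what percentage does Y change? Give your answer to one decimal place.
1085.4%

For Y = 20X^6:
If X → X(1 + 0.51)
Then Y → Y · (1 + 0.51)^6
     ≈ Y · 11.8539

Percentage change = ((1 + 0.51)^6 − 1) × 100% ≈ 1085.4%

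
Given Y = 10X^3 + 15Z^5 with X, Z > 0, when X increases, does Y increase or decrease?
Y increases

Taking the partial derivative:
∂Y/∂X = 30X^2

∂Y/∂X = 30X^2 > 0 (assuming positive values)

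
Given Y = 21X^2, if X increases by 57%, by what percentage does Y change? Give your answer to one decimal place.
146.5%

For Y = 21X^2:
If X → X(1 + 0.57)
Then Y → Y · (1 + 0.57)^2
     = Y · 2.4649

Percentage change = ((1 + 0.57)^2 − 1) × 100% ≈ 146.5%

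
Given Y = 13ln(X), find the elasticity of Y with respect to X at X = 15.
Elasticity = 1/ln(15) ≈ 0.3693

Elasticity = (dY/dX) · (X/Y)

dY/dX = 13/X
At X = 15: dY/dX = 13/15, Y = 13·ln(15)

Elasticity = (13/15) · (15 / (13·ln(15))) = 1/ln(15) ≈ 0.3693

Interpretation: for a small percentage change in X, the percentage change in Y is approximately 0.37 times as large.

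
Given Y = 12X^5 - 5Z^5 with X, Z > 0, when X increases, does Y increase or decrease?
Y increases

Taking the partial derivative:
∂Y/∂X = 60X^4

∂Y/∂X = 60X^4 > 0 (assuming positive values)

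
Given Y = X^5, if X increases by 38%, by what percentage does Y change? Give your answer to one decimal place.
400.5%

For Y = X^5:
If X → X(1 + 0.38)
Then Y → Y · (1 + 0.38)^5
     ≈ Y · 5.0049

Percentage change = ((1 + 0.38)^5 − 1) × 100% ≈ 400.5%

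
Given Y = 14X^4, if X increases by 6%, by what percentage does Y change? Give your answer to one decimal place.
26.2%

For Y = 14X^4:
If X → X(1 + 0.06)
Then Y → Y · (1 + 0.06)^4
     ≈ Y · 1.2625

Percentage change = ((1 + 0.06)^4 − 1) × 100% ≈ 26.2%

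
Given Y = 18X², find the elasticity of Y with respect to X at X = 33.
Elasticity = 2

Elasticity = (dY/dX) · (X/Y)

dY/dX = 36·X
At X = 33: dY/dX = 1188, Y = 19602

Elasticity = 1188 · (33 / 19602) = 2

Interpretation: for a small percentage change in X, the percentage change in Y is approximately 2.00 times as large.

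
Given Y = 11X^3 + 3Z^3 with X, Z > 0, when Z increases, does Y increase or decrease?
Y increases

Taking the partial derivative:
∂Y/∂Z = 9Z^2

∂Y/∂Z = 9Z^2 > 0 (assuming positive values)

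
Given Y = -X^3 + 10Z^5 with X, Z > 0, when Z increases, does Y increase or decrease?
Y increases

Taking the partial derivative:
∂Y/∂Z = 50Z^4

∂Y/∂Z = 50Z^4 > 0 (assuming positive values)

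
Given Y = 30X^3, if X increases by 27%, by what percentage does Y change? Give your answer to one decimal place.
104.8%

For Y = 30X^3:
If X → X(1 + 0.27)
Then Y → Y · (1 + 0.27)^3
     ≈ Y · 2.0484

Percentage change = ((1 + 0.27)^3 − 1) × 100% ≈ 104.8%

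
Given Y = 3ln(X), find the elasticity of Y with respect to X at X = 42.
Elasticity = 1/ln(42) ≈ 0.2675

Elasticity = (dY/dX) · (X/Y)

dY/dX = 3/X
At X = 42: dY/dX = 1/14, Y = 3·ln(42)

Elasticity = (1/14) · (42 / (3·ln(42))) = 1/ln(42) ≈ 0.2675

Interpretation: for a small percentage change in X, the percentage change in Y is approximately 0.27 times as large.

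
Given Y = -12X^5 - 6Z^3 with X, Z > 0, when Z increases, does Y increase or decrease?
Y decreases

Taking the partial derivative:
∂Y/∂Z = -18Z^2

∂Y/∂Z = -18Z^2 < 0 (assuming positive values)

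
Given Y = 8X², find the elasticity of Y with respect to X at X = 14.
Elasticity = 2

Elasticity = (dY/dX) · (X/Y)

dY/dX = 16·X
At X = 14: dY/dX = 224, Y = 1568

Elasticity = 224 · (14 / 1568) = 2

Interpretation: for a small percentage change in X, the percentage change in Y is approximately 2.00 times as large.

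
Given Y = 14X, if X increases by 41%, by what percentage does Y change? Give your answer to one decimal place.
41.0%

For Y = 14X:
If X → X(1 + 0.41)
Then Y → Y · (1 + 0.41)^1
     = Y · 1.4100

Percentage change = ((1 + 0.41)^1 − 1) × 100% = 41.0%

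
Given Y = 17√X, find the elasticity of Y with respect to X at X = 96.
Elasticity = 1/2

Elasticity = (dY/dX) · (X/Y)

dY/dX = 17/(2·√X)
At X = 96: dY/dX = 17·√6/48, Y = 68·√6

Elasticity = (17·√6/48) · (96 / (68·√6)) = 1/2

Interpretation: for a small percentage change in X, the percentage change in Y is approximately 0.50 times as large.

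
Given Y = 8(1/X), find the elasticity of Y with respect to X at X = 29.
Elasticity = -1

Elasticity = (dY/dX) · (X/Y)

dY/dX = -8/X²
At X = 29: dY/dX = -8/841, Y = 8/29

Elasticity = (-8/841) · (29 / (8/29)) = -1

Interpretation: for a small percentage change in X, the percentage change in Y is approximately -1.00 times as large.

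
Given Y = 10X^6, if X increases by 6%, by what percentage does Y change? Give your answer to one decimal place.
41.9%

For Y = 10X^6:
If X → X(1 + 0.06)
Then Y → Y · (1 + 0.06)^6
     ≈ Y · 1.4185

Percentage change = ((1 + 0.06)^6 − 1) × 100% ≈ 41.9%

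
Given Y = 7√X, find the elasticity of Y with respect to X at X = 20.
Elasticity = 1/2

Elasticity = (dY/dX) · (X/Y)

dY/dX = 7/(2·√X)
At X = 20: dY/dX = 7·√5/20, Y = 14·√5

Elasticity = (7·√5/20) · (20 / (14·√5)) = 1/2

Interpretation: for a small percentage change in X, the percentage change in Y is approximately 0.50 times as large.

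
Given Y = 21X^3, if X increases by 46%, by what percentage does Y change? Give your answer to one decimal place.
211.2%

For Y = 21X^3:
If X → X(1 + 0.46)
Then Y → Y · (1 + 0.46)^3
     ≈ Y · 3.1121

Percentage change = ((1 + 0.46)^3 − 1) × 100% ≈ 211.2%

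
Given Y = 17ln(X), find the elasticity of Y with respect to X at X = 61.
Elasticity = 1/ln(61) ≈ 0.2433

Elasticity = (dY/dX) · (X/Y)

dY/dX = 17/X
At X = 61: dY/dX = 17/61, Y = 17·ln(61)

Elasticity = (17/61) · (61 / (17·ln(61))) = 1/ln(61) ≈ 0.2433

Interpretation: for a small percentage change in X, the percentage change in Y is approximately 0.24 times as large.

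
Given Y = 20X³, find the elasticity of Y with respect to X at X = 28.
Elasticity = 3

Elasticity = (dY/dX) · (X/Y)

dY/dX = 60·X²
At X = 28: dY/dX = 47040, Y = 439040

Elasticity = 47040 · (28 / 439040) = 3

Interpretation: for a small percentage change in X, the percentage change in Y is approximately 3.00 times as large.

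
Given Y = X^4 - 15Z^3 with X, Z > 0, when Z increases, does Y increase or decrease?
Y decreases

Taking the partial derivative:
∂Y/∂Z = -45Z^2

∂Y/∂Z = -45Z^2 < 0 (assuming positive values)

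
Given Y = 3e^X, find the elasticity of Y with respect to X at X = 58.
Elasticity = 58

Elasticity = (dY/dX) · (X/Y)

dY/dX = 3·e^X
At X = 58: dY/dX = 3·e^58, Y = 3·e^58

Elasticity = (3·e^58) · (58 / (3·e^58)) = 58

Interpretation: for a small percentage change in X, the percentage change in Y is approximately 58.00 times as large.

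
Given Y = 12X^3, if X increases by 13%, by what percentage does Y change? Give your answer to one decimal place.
44.3%

For Y = 12X^3:
If X → X(1 + 0.13)
Then Y → Y · (1 + 0.13)^3
     ≈ Y · 1.4429

Percentage change = ((1 + 0.13)^3 − 1) × 100% ≈ 44.3%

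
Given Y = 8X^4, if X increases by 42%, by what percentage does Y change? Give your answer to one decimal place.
306.6%

For Y = 8X^4:
If X → X(1 + 0.42)
Then Y → Y · (1 + 0.42)^4
     ≈ Y · 4.0659

Percentage change = ((1 + 0.42)^4 − 1) × 100% ≈ 306.6%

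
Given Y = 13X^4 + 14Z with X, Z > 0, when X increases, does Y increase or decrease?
Y increases

Taking the partial derivative:
∂Y/∂X = 52X^3

∂Y/∂X = 52X^3 > 0 (assuming positive values)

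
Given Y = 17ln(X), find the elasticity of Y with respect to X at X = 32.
Elasticity = 1/ln(32) ≈ 0.2885

Elasticity = (dY/dX) · (X/Y)

dY/dX = 17/X
At X = 32: dY/dX = 17/32, Y = 17·ln(32)

Elasticity = (17/32) · (32 / (17·ln(32))) = 1/ln(32) ≈ 0.2885

Interpretation: for a small percentage change in X, the percentage change in Y is approximately 0.29 times as large.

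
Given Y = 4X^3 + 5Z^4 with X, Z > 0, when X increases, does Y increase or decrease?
Y increases

Taking the partial derivative:
∂Y/∂X = 12X^2

∂Y/∂X = 12X^2 > 0 (assuming positive values)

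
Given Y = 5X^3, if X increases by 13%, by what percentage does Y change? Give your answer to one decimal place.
44.3%

For Y = 5X^3:
If X → X(1 + 0.13)
Then Y → Y · (1 + 0.13)^3
     ≈ Y · 1.4429

Percentage change = ((1 + 0.13)^3 − 1) × 100% ≈ 44.3%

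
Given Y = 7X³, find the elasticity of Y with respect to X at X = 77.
Elasticity = 3

Elasticity = (dY/dX) · (X/Y)

dY/dX = 21·X²
At X = 77: dY/dX = 124509, Y = 3195731

Elasticity = 124509 · (77 / 3195731) = 3

Interpretation: for a small percentage change in X, the percentage change in Y is approximately 3.00 times as large.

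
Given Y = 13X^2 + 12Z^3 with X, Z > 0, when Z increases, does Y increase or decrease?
Y increases

Taking the partial derivative:
∂Y/∂Z = 36Z^2

∂Y/∂Z = 36Z^2 > 0 (assuming positive values)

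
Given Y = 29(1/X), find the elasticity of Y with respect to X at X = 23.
Elasticity = -1

Elasticity = (dY/dX) · (X/Y)

dY/dX = -29/X²
At X = 23: dY/dX = -29/529, Y = 29/23

Elasticity = (-29/529) · (23 / (29/23)) = -1

Interpretation: for a small percentage change in X, the percentage change in Y is approximately -1.00 times as large.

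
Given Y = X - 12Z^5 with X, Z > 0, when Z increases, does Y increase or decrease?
Y decreases

Taking the partial derivative:
∂Y/∂Z = -60Z^4

∂Y/∂Z = -60Z^4 < 0 (assuming positive values)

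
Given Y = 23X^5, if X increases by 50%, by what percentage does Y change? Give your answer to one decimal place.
659.4%

For Y = 23X^5:
If X → X(1 + 0.5)
Then Y → Y · (1 + 0.5)^5
     ≈ Y · 7.5938

Percentage change = ((1 + 0.5)^5 − 1) × 100% ≈ 659.4%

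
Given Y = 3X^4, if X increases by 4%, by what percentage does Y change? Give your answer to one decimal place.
17.0%

For Y = 3X^4:
If X → X(1 + 0.04)
Then Y → Y · (1 + 0.04)^4
     ≈ Y · 1.1699

Percentage change = ((1 + 0.04)^4 − 1) × 100% ≈ 17.0%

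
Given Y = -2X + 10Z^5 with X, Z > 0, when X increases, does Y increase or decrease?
Y decreases

Taking the partial derivative:
∂Y/∂X = -2

∂Y/∂X = -2 < 0 (assuming positive values)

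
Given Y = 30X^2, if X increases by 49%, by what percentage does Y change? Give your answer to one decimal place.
122.0%

For Y = 30X^2:
If X → X(1 + 0.49)
Then Y → Y · (1 + 0.49)^2
     = Y · 2.2201

Percentage change = ((1 + 0.49)^2 − 1) × 100% ≈ 122.0%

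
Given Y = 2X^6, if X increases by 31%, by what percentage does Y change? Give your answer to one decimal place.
405.4%

For Y = 2X^6:
If X → X(1 + 0.31)
Then Y → Y · (1 + 0.31)^6
     ≈ Y · 5.0539

Percentage change = ((1 + 0.31)^6 − 1) × 100% ≈ 405.4%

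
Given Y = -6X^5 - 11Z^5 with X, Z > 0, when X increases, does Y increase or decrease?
Y decreases

Taking the partial derivative:
∂Y/∂X = -30X^4

∂Y/∂X = -30X^4 < 0 (assuming positive values)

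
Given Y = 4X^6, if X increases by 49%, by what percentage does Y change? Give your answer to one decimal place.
994.3%

For Y = 4X^6:
If X → X(1 + 0.49)
Then Y → Y · (1 + 0.49)^6
     ≈ Y · 10.9425

Percentage change = ((1 + 0.49)^6 − 1) × 100% ≈ 994.3%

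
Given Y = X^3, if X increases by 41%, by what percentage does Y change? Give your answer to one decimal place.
180.3%

For Y = X^3:
If X → X(1 + 0.41)
Then Y → Y · (1 + 0.41)^3
     ≈ Y · 2.8032

Percentage change = ((1 + 0.41)^3 − 1) × 100% ≈ 180.3%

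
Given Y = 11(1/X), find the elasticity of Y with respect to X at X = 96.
Elasticity = -1

Elasticity = (dY/dX) · (X/Y)

dY/dX = -11/X²
At X = 96: dY/dX = -11/9216, Y = 11/96

Elasticity = (-11/9216) · (96 / (11/96)) = -1

Interpretation: for a small percentage change in X, the percentage change in Y is approximately -1.00 times as large.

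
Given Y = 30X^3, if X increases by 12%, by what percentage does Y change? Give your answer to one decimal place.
40.5%

For Y = 30X^3:
If X → X(1 + 0.12)
Then Y → Y · (1 + 0.12)^3
     ≈ Y · 1.4049

Percentage change = ((1 + 0.12)^3 − 1) × 100% ≈ 40.5%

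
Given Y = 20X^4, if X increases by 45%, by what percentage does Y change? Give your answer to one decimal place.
342.1%

For Y = 20X^4:
If X → X(1 + 0.45)
Then Y → Y · (1 + 0.45)^4
     ≈ Y · 4.4205

Percentage change = ((1 + 0.45)^4 − 1) × 100% ≈ 342.1%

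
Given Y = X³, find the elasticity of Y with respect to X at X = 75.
Elasticity = 3

Elasticity = (dY/dX) · (X/Y)

dY/dX = 3·X²
At X = 75: dY/dX = 16875, Y = 421875

Elasticity = 16875 · (75 / 421875) = 3

Interpretation: for a small percentage change in X, the percentage change in Y is approximately 3.00 times as large.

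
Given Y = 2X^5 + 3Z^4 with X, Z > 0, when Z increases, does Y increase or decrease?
Y increases

Taking the partial derivative:
∂Y/∂Z = 12Z^3

∂Y/∂Z = 12Z^3 > 0 (assuming positive values)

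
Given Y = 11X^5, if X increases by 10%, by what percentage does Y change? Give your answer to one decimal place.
61.1%

For Y = 11X^5:
If X → X(1 + 0.1)
Then Y → Y · (1 + 0.1)^5
     ≈ Y · 1.6105

Percentage change = ((1 + 0.1)^5 − 1) × 100% ≈ 61.1%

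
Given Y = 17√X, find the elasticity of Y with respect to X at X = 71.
Elasticity = 1/2

Elasticity = (dY/dX) · (X/Y)

dY/dX = 17/(2·√X)
At X = 71: dY/dX = 17·√71/142, Y = 17·√71

Elasticity = (17·√71/142) · (71 / (17·√71)) = 1/2

Interpretation: for a small percentage change in X, the percentage change in Y is approximately 0.50 times as large.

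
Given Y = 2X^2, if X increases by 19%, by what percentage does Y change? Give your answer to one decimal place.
41.6%

For Y = 2X^2:
If X → X(1 + 0.19)
Then Y → Y · (1 + 0.19)^2
     = Y · 1.4161

Percentage change = ((1 + 0.19)^2 − 1) × 100% ≈ 41.6%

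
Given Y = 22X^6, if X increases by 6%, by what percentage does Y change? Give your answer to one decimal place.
41.9%

For Y = 22X^6:
If X → X(1 + 0.06)
Then Y → Y · (1 + 0.06)^6
     ≈ Y · 1.4185

Percentage change = ((1 + 0.06)^6 − 1) × 100% ≈ 41.9%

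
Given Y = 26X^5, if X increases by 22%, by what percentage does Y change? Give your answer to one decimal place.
170.3%

For Y = 26X^5:
If X → X(1 + 0.22)
Then Y → Y · (1 + 0.22)^5
     ≈ Y · 2.7027

Percentage change = ((1 + 0.22)^5 − 1) × 100% ≈ 170.3%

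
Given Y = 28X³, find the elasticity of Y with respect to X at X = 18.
Elasticity = 3

Elasticity = (dY/dX) · (X/Y)

dY/dX = 84·X²
At X = 18: dY/dX = 27216, Y = 163296

Elasticity = 27216 · (18 / 163296) = 3

Interpretation: for a small percentage change in X, the percentage change in Y is approximately 3.00 times as large.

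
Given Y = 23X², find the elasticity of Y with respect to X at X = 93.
Elasticity = 2

Elasticity = (dY/dX) · (X/Y)

dY/dX = 46·X
At X = 93: dY/dX = 4278, Y = 198927

Elasticity = 4278 · (93 / 198927) = 2

Interpretation: for a small percentage change in X, the percentage change in Y is approximately 2.00 times as large.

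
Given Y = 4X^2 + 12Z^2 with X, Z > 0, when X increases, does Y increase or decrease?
Y increases

Taking the partial derivative:
∂Y/∂X = 8X

∂Y/∂X = 8X > 0 (assuming positive values)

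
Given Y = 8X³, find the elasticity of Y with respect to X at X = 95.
Elasticity = 3

Elasticity = (dY/dX) · (X/Y)

dY/dX = 24·X²
At X = 95: dY/dX = 216600, Y = 6859000

Elasticity = 216600 · (95 / 6859000) = 3

Interpretation: for a small percentage change in X, the percentage change in Y is approximately 3.00 times as large.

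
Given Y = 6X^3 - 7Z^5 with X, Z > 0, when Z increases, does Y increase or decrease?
Y decreases

Taking the partial derivative:
∂Y/∂Z = -35Z^4

∂Y/∂Z = -35Z^4 < 0 (assuming positive values)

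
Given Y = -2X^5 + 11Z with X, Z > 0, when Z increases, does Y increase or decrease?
Y increases

Taking the partial derivative:
∂Y/∂Z = 11

∂Y/∂Z = 11 > 0 (assuming positive values)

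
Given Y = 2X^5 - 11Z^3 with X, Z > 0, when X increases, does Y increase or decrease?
Y increases

Taking the partial derivative:
∂Y/∂X = 10X^4

∂Y/∂X = 10X^4 > 0 (assuming positive values)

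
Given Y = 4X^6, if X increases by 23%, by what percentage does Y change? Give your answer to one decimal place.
246.3%

For Y = 4X^6:
If X → X(1 + 0.23)
Then Y → Y · (1 + 0.23)^6
     ≈ Y · 3.4628

Percentage change = ((1 + 0.23)^6 − 1) × 100% ≈ 246.3%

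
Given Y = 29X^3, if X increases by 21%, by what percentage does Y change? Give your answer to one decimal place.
77.2%

For Y = 29X^3:
If X → X(1 + 0.21)
Then Y → Y · (1 + 0.21)^3
     ≈ Y · 1.7716

Percentage change = ((1 + 0.21)^3 − 1) × 100% ≈ 77.2%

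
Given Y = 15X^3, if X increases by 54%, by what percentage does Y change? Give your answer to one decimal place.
265.2%

For Y = 15X^3:
If X → X(1 + 0.54)
Then Y → Y · (1 + 0.54)^3
     ≈ Y · 3.6523

Percentage change = ((1 + 0.54)^3 − 1) × 100% ≈ 265.2%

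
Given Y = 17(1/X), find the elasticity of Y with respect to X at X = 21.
Elasticity = -1

Elasticity = (dY/dX) · (X/Y)

dY/dX = -17/X²
At X = 21: dY/dX = -17/441, Y = 17/21

Elasticity = (-17/441) · (21 / (17/21)) = -1

Interpretation: for a small percentage change in X, the percentage change in Y is approximately -1.00 times as large.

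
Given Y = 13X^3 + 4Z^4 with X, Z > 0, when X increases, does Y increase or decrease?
Y increases

Taking the partial derivative:
∂Y/∂X = 39X^2

∂Y/∂X = 39X^2 > 0 (assuming positive values)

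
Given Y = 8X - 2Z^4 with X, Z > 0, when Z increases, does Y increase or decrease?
Y decreases

Taking the partial derivative:
∂Y/∂Z = -8Z^3

∂Y/∂Z = -8Z^3 < 0 (assuming positive values)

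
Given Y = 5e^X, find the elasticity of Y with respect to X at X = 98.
Elasticity = 98

Elasticity = (dY/dX) · (X/Y)

dY/dX = 5·e^X
At X = 98: dY/dX = 5·e^98, Y = 5·e^98

Elasticity = (5·e^98) · (98 / (5·e^98)) = 98

Interpretation: for a small percentage change in X, the percentage change in Y is approximately 98.00 times as large.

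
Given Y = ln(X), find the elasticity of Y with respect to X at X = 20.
Elasticity = 1/ln(20) ≈ 0.3338

Elasticity = (dY/dX) · (X/Y)

dY/dX = 1/X
At X = 20: dY/dX = 1/20, Y = ln(20)

Elasticity = (1/20) · (20 / (ln(20))) = 1/ln(20) ≈ 0.3338

Interpretation: for a small percentage change in X, the percentage change in Y is approximately 0.33 times as large.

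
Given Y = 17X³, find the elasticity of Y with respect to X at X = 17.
Elasticity = 3

Elasticity = (dY/dX) · (X/Y)

dY/dX = 51·X²
At X = 17: dY/dX = 14739, Y = 83521

Elasticity = 14739 · (17 / 83521) = 3

Interpretation: for a small percentage change in X, the percentage change in Y is approximately 3.00 times as large.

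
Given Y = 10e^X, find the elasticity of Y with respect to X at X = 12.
Elasticity = 12

Elasticity = (dY/dX) · (X/Y)

dY/dX = 10·e^X
At X = 12: dY/dX = 10·e^12, Y = 10·e^12

Elasticity = (10·e^12) · (12 / (10·e^12)) = 12

Interpretation: for a small percentage change in X, the percentage change in Y is approximately 12.00 times as large.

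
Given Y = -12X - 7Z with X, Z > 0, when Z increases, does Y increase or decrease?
Y decreases

Taking the partial derivative:
∂Y/∂Z = -7

∂Y/∂Z = -7 < 0 (assuming positive values)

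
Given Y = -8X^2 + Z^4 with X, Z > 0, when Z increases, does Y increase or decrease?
Y increases

Taking the partial derivative:
∂Y/∂Z = 4Z^3

∂Y/∂Z = 4Z^3 > 0 (assuming positive values)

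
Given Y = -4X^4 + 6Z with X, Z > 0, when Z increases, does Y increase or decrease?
Y increases

Taking the partial derivative:
∂Y/∂Z = 6

∂Y/∂Z = 6 > 0 (assuming positive values)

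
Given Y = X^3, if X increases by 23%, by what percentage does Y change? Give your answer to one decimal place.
86.1%

For Y = X^3:
If X → X(1 + 0.23)
Then Y → Y · (1 + 0.23)^3
     ≈ Y · 1.8609

Percentage change = ((1 + 0.23)^3 − 1) × 100% ≈ 86.1%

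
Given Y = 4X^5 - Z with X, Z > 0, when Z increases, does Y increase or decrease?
Y decreases

Taking the partial derivative:
∂Y/∂Z = -1

∂Y/∂Z = -1 < 0 (assuming positive values)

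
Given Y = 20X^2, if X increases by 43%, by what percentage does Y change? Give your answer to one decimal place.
104.5%

For Y = 20X^2:
If X → X(1 + 0.43)
Then Y → Y · (1 + 0.43)^2
     = Y · 2.0449

Percentage change = ((1 + 0.43)^2 − 1) × 100% ≈ 104.5%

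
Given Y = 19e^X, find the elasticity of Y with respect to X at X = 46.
Elasticity = 46

Elasticity = (dY/dX) · (X/Y)

dY/dX = 19·e^X
At X = 46: dY/dX = 19·e^46, Y = 19·e^46

Elasticity = (19·e^46) · (46 / (19·e^46)) = 46

Interpretation: for a small percentage change in X, the percentage change in Y is approximately 46.00 times as large.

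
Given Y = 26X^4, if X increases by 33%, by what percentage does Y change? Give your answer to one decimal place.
212.9%

For Y = 26X^4:
If X → X(1 + 0.33)
Then Y → Y · (1 + 0.33)^4
     ≈ Y · 3.1290

Percentage change = ((1 + 0.33)^4 − 1) × 100% ≈ 212.9%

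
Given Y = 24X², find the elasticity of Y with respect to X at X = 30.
Elasticity = 2

Elasticity = (dY/dX) · (X/Y)

dY/dX = 48·X
At X = 30: dY/dX = 1440, Y = 21600

Elasticity = 1440 · (30 / 21600) = 2

Interpretation: for a small percentage change in X, the percentage change in Y is approximately 2.00 times as large.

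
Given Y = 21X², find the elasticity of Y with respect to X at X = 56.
Elasticity = 2

Elasticity = (dY/dX) · (X/Y)

dY/dX = 42·X
At X = 56: dY/dX = 2352, Y = 65856

Elasticity = 2352 · (56 / 65856) = 2

Interpretation: for a small percentage change in X, the percentage change in Y is approximately 2.00 times as large.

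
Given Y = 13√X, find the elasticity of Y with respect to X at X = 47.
Elasticity = 1/2

Elasticity = (dY/dX) · (X/Y)

dY/dX = 13/(2·√X)
At X = 47: dY/dX = 13·√47/94, Y = 13·√47

Elasticity = (13·√47/94) · (47 / (13·√47)) = 1/2

Interpretation: for a small percentage change in X, the percentage change in Y is approximately 0.50 times as large.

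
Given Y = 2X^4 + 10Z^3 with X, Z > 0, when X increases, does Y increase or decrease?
Y increases

Taking the partial derivative:
∂Y/∂X = 8X^3

∂Y/∂X = 8X^3 > 0 (assuming positive values)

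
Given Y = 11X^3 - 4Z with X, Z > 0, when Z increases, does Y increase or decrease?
Y decreases

Taking the partial derivative:
∂Y/∂Z = -4

∂Y/∂Z = -4 < 0 (assuming positive values)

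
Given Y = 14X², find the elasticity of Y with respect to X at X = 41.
Elasticity = 2

Elasticity = (dY/dX) · (X/Y)

dY/dX = 28·X
At X = 41: dY/dX = 1148, Y = 23534

Elasticity = 1148 · (41 / 23534) = 2

Interpretation: for a small percentage change in X, the percentage change in Y is approximately 2.00 times as large.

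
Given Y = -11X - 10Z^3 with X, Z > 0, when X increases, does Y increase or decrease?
Y decreases

Taking the partial derivative:
∂Y/∂X = -11

∂Y/∂X = -11 < 0 (assuming positive values)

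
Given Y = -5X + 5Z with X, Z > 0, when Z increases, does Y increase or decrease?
Y increases

Taking the partial derivative:
∂Y/∂Z = 5

∂Y/∂Z = 5 > 0 (assuming positive values)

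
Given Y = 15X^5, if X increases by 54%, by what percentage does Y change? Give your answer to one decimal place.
766.2%

For Y = 15X^5:
If X → X(1 + 0.54)
Then Y → Y · (1 + 0.54)^5
     ≈ Y · 8.6617

Percentage change = ((1 + 0.54)^5 − 1) × 100% ≈ 766.2%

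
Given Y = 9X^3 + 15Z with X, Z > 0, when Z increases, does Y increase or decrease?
Y increases

Taking the partial derivative:
∂Y/∂Z = 15

∂Y/∂Z = 15 > 0 (assuming positive values)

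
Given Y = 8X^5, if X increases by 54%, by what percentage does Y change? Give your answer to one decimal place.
766.2%

For Y = 8X^5:
If X → X(1 + 0.54)
Then Y → Y · (1 + 0.54)^5
     ≈ Y · 8.6617

Percentage change = ((1 + 0.54)^5 − 1) × 100% ≈ 766.2%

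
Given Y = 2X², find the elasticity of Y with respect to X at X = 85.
Elasticity = 2

Elasticity = (dY/dX) · (X/Y)

dY/dX = 4·X
At X = 85: dY/dX = 340, Y = 14450

Elasticity = 340 · (85 / 14450) = 2

Interpretation: for a small percentage change in X, the percentage change in Y is approximately 2.00 times as large.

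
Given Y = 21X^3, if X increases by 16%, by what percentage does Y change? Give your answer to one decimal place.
56.1%

For Y = 21X^3:
If X → X(1 + 0.16)
Then Y → Y · (1 + 0.16)^3
     ≈ Y · 1.5609

Percentage change = ((1 + 0.16)^3 − 1) × 100% ≈ 56.1%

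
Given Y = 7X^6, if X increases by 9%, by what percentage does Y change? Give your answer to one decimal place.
67.7%

For Y = 7X^6:
If X → X(1 + 0.09)
Then Y → Y · (1 + 0.09)^6
     ≈ Y · 1.6771

Percentage change = ((1 + 0.09)^6 − 1) × 100% ≈ 67.7%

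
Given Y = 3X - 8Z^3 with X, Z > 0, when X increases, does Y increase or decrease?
Y increases

Taking the partial derivative:
∂Y/∂X = 3

∂Y/∂X = 3 > 0 (assuming positive values)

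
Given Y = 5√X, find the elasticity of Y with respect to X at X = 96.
Elasticity = 1/2

Elasticity = (dY/dX) · (X/Y)

dY/dX = 5/(2·√X)
At X = 96: dY/dX = 5·√6/48, Y = 20·√6

Elasticity = (5·√6/48) · (96 / (20·√6)) = 1/2

Interpretation: for a small percentage change in X, the percentage change in Y is approximately 0.50 times as large.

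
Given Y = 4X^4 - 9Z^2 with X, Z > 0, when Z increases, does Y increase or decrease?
Y decreases

Taking the partial derivative:
∂Y/∂Z = -18Z

∂Y/∂Z = -18Z < 0 (assuming positive values)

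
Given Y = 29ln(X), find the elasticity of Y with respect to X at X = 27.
Elasticity = 1/ln(27) ≈ 0.3034

Elasticity = (dY/dX) · (X/Y)

dY/dX = 29/X
At X = 27: dY/dX = 29/27, Y = 29·ln(27)

Elasticity = (29/27) · (27 / (29·ln(27))) = 1/ln(27) ≈ 0.3034

Interpretation: for a small percentage change in X, the percentage change in Y is approximately 0.30 times as large.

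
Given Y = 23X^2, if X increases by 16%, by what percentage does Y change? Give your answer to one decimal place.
34.6%

For Y = 23X^2:
If X → X(1 + 0.16)
Then Y → Y · (1 + 0.16)^2
     = Y · 1.3456

Percentage change = ((1 + 0.16)^2 − 1) × 100% ≈ 34.6%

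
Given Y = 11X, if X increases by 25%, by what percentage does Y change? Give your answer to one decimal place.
25.0%

For Y = 11X:
If X → X(1 + 0.25)
Then Y → Y · (1 + 0.25)^1
     = Y · 1.2500

Percentage change = ((1 + 0.25)^1 − 1) × 100% = 25.0%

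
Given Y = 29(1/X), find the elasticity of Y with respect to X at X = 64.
Elasticity = -1

Elasticity = (dY/dX) · (X/Y)

dY/dX = -29/X²
At X = 64: dY/dX = -29/4096, Y = 29/64

Elasticity = (-29/4096) · (64 / (29/64)) = -1

Interpretation: for a small percentage change in X, the percentage change in Y is approximately -1.00 times as large.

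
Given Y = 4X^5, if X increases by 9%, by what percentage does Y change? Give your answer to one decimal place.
53.9%

For Y = 4X^5:
If X → X(1 + 0.09)
Then Y → Y · (1 + 0.09)^5
     ≈ Y · 1.5386

Percentage change = ((1 + 0.09)^5 − 1) × 100% ≈ 53.9%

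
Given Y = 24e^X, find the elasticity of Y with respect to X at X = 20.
Elasticity = 20

Elasticity = (dY/dX) · (X/Y)

dY/dX = 24·e^X
At X = 20: dY/dX = 24·e^20, Y = 24·e^20

Elasticity = (24·e^20) · (20 / (24·e^20)) = 20

Interpretation: for a small percentage change in X, the percentage change in Y is approximately 20.00 times as large.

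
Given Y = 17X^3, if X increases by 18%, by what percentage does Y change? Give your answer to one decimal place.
64.3%

For Y = 17X^3:
If X → X(1 + 0.18)
Then Y → Y · (1 + 0.18)^3
     ≈ Y · 1.6430

Percentage change = ((1 + 0.18)^3 − 1) × 100% ≈ 64.3%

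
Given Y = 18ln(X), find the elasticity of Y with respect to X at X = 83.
Elasticity = 1/ln(83) ≈ 0.2263

Elasticity = (dY/dX) · (X/Y)

dY/dX = 18/X
At X = 83: dY/dX = 18/83, Y = 18·ln(83)

Elasticity = (18/83) · (83 / (18·ln(83))) = 1/ln(83) ≈ 0.2263

Interpretation: for a small percentage change in X, the percentage change in Y is approximately 0.23 times as large.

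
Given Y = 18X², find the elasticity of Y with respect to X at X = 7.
Elasticity = 2

Elasticity = (dY/dX) · (X/Y)

dY/dX = 36·X
At X = 7: dY/dX = 252, Y = 882

Elasticity = 252 · (7 / 882) = 2

Interpretation: for a small percentage change in X, the percentage change in Y is approximately 2.00 times as large.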